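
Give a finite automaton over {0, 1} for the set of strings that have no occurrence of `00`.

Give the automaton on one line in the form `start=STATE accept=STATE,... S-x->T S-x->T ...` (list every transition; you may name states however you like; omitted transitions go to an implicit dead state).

Track partial matches of the forbidden pattern `00`. State q2 is a dead state reached once `00` has occurred; every other state accepts. q0 means no part of `00` is currently matched.
        0   1  
>* q0   q1  q0 
 * q1   q2  q0 
   q2   q2  q2 
(> = start, * = accepting)

start=q0 accept=q0,q1 q0-0->q1 q0-1->q0 q1-0->q2 q1-1->q0 q2-0->q2 q2-1->q2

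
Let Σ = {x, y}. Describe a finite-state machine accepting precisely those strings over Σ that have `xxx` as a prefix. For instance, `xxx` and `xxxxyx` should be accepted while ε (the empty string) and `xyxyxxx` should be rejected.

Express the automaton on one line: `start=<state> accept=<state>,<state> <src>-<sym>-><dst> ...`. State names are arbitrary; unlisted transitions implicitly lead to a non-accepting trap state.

Walk along `xxx` while the input agrees: from s0 take `x` to s1, and so on. Any deviation drops to the rejecting sink s4. Once s3 is reached the prefix is confirmed and every continuation is accepted.
5 states suffice.
        x   y  
>  s0   s1  s4 
   s1   s2  s4 
   s2   s3  s4 
 * s3   s3  s3 
   s4   s4  s4 
(> = start, * = accepting)

start=s0 accept=s3 s0-x->s1 s0-y->s4 s1-x->s2 s1-y->s4 s2-x->s3 s2-y->s4 s3-x->s3 s3-y->s3 s4-x->s4 s4-y->s4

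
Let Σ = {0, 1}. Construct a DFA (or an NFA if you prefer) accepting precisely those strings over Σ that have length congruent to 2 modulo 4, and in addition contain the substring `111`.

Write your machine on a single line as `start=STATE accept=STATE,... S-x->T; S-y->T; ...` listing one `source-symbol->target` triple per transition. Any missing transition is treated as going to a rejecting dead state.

start=q0; accept=q15; q0-0->q1; q0-1->q2; q1-0->q3; q1-1->q4; q2-0->q3; q2-1->q5; q3-0->q6; q3-1->q7; q4-0->q6; q4-1->q8; q5-0->q6; q5-1->q9; q6-0->q0; q6-1->q10; q7-0->q0; q7-1->q11; q8-0->q0; q8-1->q12; q9-0->q12; q9-1->q12; q10-0->q1; q10-1->q13; q11-0->q1; q11-1->q14; q12-0->q14; q12-1->q14; q13-0->q3; q13-1->q15; q14-0->q15; q14-1->q15; q15-0->q9; q15-1->q9

Build one automaton per condition and run them in lockstep. The first has 4 states tracking the input length modulo 4; the second has 4 states tracking whether and how much of `111` has been seen. A product state is a pair (one from each), accepting exactly when both do.
16 states suffice.
          0    1  
>  q0     q1   q2 
   q1     q3   q4 
   q2     q3   q5 
   q3     q6   q7 
   q4     q6   q8 
   q5     q6   q9 
   q6     q0  q10 
   q7     q0  q11 
   q8     q0  q12 
   q9    q12  q12 
   q10    q1  q13 
   q11    q1  q14 
   q12   q14  q14 
   q13    q3  q15 
   q14   q15  q15 
 * q15    q9   q9 
(> = start, * = accepting)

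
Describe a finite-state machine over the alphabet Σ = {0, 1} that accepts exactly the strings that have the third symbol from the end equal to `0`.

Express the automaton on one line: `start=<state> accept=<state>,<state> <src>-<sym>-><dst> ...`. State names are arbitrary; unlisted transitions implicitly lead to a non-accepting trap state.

start=q0 accept=q7,q8,q9,q10 q0-0->q1 q0-1->q2 q1-0->q3 q1-1->q4 q2-0->q5 q2-1->q6 q3-0->q7 q3-1->q8 q4-0->q9 q4-1->q10 q5-0->q11 q5-1->q12 q6-0->q13 q6-1->q14 q7-0->q7 q7-1->q8 q8-0->q9 q8-1->q10 q9-0->q11 q9-1->q12 q10-0->q13 q10-1->q14 q11-0->q7 q11-1->q8 q12-0->q9 q12-1->q10 q13-0->q11 q13-1->q12 q14-0->q13 q14-1->q14

A DFA must remember the last 3 symbols (since which symbol is third-to-last isn't known until the input ends). Use one state per possible window of the last ≤3 symbols; accept from those whose window starts with `0`.
          0    1  
>  q0     q1   q2 
   q1     q3   q4 
   q2     q5   q6 
   q3     q7   q8 
   q4     q9  q10 
   q5    q11  q12 
   q6    q13  q14 
 * q7     q7   q8 
 * q8     q9  q10 
 * q9    q11  q12 
 * q10   q13  q14 
   q11    q7   q8 
   q12    q9  q10 
   q13   q11  q12 
   q14   q13  q14 
(> = start, * = accepting)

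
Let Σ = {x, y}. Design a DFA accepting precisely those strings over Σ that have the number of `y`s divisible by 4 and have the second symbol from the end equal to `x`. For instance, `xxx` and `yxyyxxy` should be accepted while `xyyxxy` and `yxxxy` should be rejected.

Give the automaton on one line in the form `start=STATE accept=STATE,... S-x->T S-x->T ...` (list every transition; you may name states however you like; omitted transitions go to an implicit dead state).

start=s0 accept=s3,s7 s0-x->s1 s0-y->s2 s1-x->s3 s1-y->s2 s2-x->s2 s2-y->s4 s3-x->s3 s3-y->s2 s4-x->s4 s4-y->s5 s5-x->s6 s5-y->s0 s6-x->s6 s6-y->s7 s7-x->s1 s7-y->s2

Handle the two conditions separately and then intersect. One (4 states) tracks the count of `y`s modulo 4; the other (7 states) tracks the last 2 symbols read. Each combined state is a pair, one component from each; accept when both components accept. After merging equivalent states the machine shrinks.
With 8 states:
        x   y  
>  s0   s1  s2 
   s1   s3  s2 
   s2   s2  s4 
 * s3   s3  s2 
   s4   s4  s5 
   s5   s6  s0 
   s6   s6  s7 
 * s7   s1  s2 
(> = start, * = accepting)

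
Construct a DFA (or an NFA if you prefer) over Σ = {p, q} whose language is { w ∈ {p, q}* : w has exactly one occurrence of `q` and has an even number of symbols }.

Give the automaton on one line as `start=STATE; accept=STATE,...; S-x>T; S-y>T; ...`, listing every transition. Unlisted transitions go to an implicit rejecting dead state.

Run two small machines in parallel and take their product. One (3 states) tracks the count of `q`s, saturating at 2; the other (2 states) tracks the input length modulo 2. Each combined state is a pair, one component from each; accept when both components accept.
        p   q  
>  S0   S1  S2 
   S1   S0  S3 
   S2   S3  S4 
 * S3   S2  S5 
   S4   S5  S5 
   S5   S4  S4 
(> = start, * = accepting)

start=S0; accept=S3; S0-p>S1; S0-q>S2; S1-p>S0; S1-q>S3; S2-p>S3; S2-q>S4; S3-p>S2; S3-q>S5; S4-p>S5; S4-q>S5; S5-p>S4; S5-q>S4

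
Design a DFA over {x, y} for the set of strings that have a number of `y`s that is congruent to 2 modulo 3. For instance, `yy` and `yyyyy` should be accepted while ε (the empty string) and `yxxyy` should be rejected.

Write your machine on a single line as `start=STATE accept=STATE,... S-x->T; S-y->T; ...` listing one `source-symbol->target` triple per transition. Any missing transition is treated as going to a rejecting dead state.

start=s0; accept=s2; s0-x->s0; s0-y->s1; s1-x->s1; s1-y->s2; s2-x->s2; s2-y->s0

Keep the running count of `y`s modulo 3: each `y` advances along the cycle s0 → s1 → s2 → s0 while other symbols loop. Accept at s2.
With 3 states:
        x   y  
>  s0   s0  s1 
   s1   s1  s2 
 * s2   s2  s0 
(> = start, * = accepting)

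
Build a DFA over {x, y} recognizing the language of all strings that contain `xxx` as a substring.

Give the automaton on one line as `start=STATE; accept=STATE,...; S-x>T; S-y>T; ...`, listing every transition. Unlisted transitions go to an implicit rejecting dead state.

States q0..q2 record the length of the longest prefix of `xxx` that matches the current input suffix. Reaching q3 means `xxx` has been seen, and we stay there forever. Accept from q3.
4 states suffice.
        x   y  
>  q0   q1  q0 
   q1   q2  q0 
   q2   q3  q0 
 * q3   q3  q3 
(> = start, * = accepting)

start=q0; accept=q3; q0-x>q1; q0-y>q0; q1-x>q2; q1-y>q0; q2-x>q3; q2-y>q0; q3-x>q3; q3-y>q3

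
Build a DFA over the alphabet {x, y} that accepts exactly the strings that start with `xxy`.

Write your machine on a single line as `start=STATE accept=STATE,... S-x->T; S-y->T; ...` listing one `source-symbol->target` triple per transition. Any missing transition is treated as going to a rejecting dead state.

start=q0; accept=q3; q0-x->q1; q0-y->q4; q1-x->q2; q1-y->q4; q2-x->q4; q2-y->q3; q3-x->q3; q3-y->q3; q4-x->q4; q4-y->q4

Check the first 3 symbols one by one: q0 through q2 record how many have matched `xxy` so far; any wrong symbol goes to the dead state q4. After all 3 match we enter the accepting sink q3.
With 5 states:
        x   y  
>  q0   q1  q4 
   q1   q2  q4 
   q2   q4  q3 
 * q3   q3  q3 
   q4   q4  q4 
(> = start, * = accepting)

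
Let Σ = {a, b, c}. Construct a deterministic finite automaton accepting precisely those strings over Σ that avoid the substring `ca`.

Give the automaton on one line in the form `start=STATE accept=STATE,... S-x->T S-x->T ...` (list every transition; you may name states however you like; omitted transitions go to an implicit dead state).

start=s0 accept=s0,s1 s0-a->s0 s0-b->s0 s0-c->s1 s1-a->s2 s1-b->s0 s1-c->s1 s2-a->s2 s2-b->s2 s2-c->s2

Track partial matches of the forbidden pattern `ca`. State s2 is a dead state reached once `ca` has occurred; every other state accepts. s0 means no part of `ca` is currently matched.
3 states suffice.
        a   b   c  
>* s0   s0  s0  s1 
 * s1   s2  s0  s1 
   s2   s2  s2  s2 
(> = start, * = accepting)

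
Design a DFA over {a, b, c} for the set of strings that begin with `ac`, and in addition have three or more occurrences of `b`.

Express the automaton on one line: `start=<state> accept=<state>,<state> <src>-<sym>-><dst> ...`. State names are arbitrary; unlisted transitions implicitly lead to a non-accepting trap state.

start=s0 accept=s6 s0-a->s1 s0-b->s2 s0-c->s2 s1-a->s2 s1-b->s2 s1-c->s3 s2-a->s2 s2-b->s2 s2-c->s2 s3-a->s3 s3-b->s4 s3-c->s3 s4-a->s4 s4-b->s5 s4-c->s4 s5-a->s5 s5-b->s6 s5-c->s5 s6-a->s6 s6-b->s6 s6-c->s6

Handle the two conditions separately and then intersect. The first has 4 states tracking whether the input so far still matches the prefix `ac`; the second has 5 states tracking the count of `b`s, saturating at 4. A product state is a pair (one from each), accepting exactly when both do. Equivalent product states are then merged.
With 7 states:
        a   b   c  
>  s0   s1  s2  s2 
   s1   s2  s2  s3 
   s2   s2  s2  s2 
   s3   s3  s4  s3 
   s4   s4  s5  s4 
   s5   s5  s6  s5 
 * s6   s6  s6  s6 
(> = start, * = accepting)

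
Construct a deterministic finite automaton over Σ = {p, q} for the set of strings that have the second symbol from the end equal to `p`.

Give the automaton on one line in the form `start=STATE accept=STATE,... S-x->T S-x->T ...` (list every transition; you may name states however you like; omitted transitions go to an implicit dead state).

start=s0 accept=s3,s4 s0-p->s1 s0-q->s2 s1-p->s3 s1-q->s4 s2-p->s5 s2-q->s6 s3-p->s3 s3-q->s4 s4-p->s5 s4-q->s6 s5-p->s3 s5-q->s4 s6-p->s5 s6-q->s6

A DFA must remember the last 2 symbols (since which symbol is second-to-last isn't known until the input ends). Use one state per possible window of the last ≤2 symbols; accept from those whose window starts with `p`.
7 states suffice.
        p   q  
>  s0   s1  s2 
   s1   s3  s4 
   s2   s5  s6 
 * s3   s3  s4 
 * s4   s5  s6 
   s5   s3  s4 
   s6   s5  s6 
(> = start, * = accepting)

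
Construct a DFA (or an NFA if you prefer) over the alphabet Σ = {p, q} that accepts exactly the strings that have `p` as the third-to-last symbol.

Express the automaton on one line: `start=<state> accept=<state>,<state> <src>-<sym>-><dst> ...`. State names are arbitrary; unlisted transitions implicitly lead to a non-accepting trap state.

A DFA must remember the last 3 symbols (since which symbol is third-to-last isn't known until the input ends). Use one state per possible window of the last ≤3 symbols; accept from those whose window starts with `p`.
          p    q  
>  s0     s1   s2 
   s1     s3   s4 
   s2     s5   s6 
   s3     s7   s8 
   s4     s9  s10 
   s5    s11  s12 
   s6    s13  s14 
 * s7     s7   s8 
 * s8     s9  s10 
 * s9    s11  s12 
 * s10   s13  s14 
   s11    s7   s8 
   s12    s9  s10 
   s13   s11  s12 
   s14   s13  s14 
(> = start, * = accepting)

start=s0 accept=s7,s8,s9,s10 s0-p->s1 s0-q->s2 s1-p->s3 s1-q->s4 s2-p->s5 s2-q->s6 s3-p->s7 s3-q->s8 s4-p->s9 s4-q->s10 s5-p->s11 s5-q->s12 s6-p->s13 s6-q->s14 s7-p->s7 s7-q->s8 s8-p->s9 s8-q->s10 s9-p->s11 s9-q->s12 s10-p->s13 s10-q->s14 s11-p->s7 s11-q->s8 s12-p->s9 s12-q->s10 s13-p->s11 s13-q->s12 s14-p->s13 s14-q->s14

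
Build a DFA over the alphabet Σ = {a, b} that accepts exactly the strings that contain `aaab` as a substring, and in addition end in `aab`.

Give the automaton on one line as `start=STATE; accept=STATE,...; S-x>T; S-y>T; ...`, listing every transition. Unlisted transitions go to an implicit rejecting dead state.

start=s0; accept=s4; s0-a>s1; s0-b>s0; s1-a>s2; s1-b>s0; s2-a>s3; s2-b>s0; s3-a>s3; s3-b>s4; s4-a>s5; s4-b>s6; s5-a>s3; s5-b>s6; s6-a>s5; s6-b>s6

Run two small machines in parallel and take their product. One (5 states) tracks whether and how much of `aaab` has been seen; the other (4 states) tracks how much of the suffix `aab` has currently been matched. Each combined state is a pair, one component from each; accept when both components accept. Minimizing collapses redundant product states.
A 7-state machine:
        a   b  
>  s0   s1  s0 
   s1   s2  s0 
   s2   s3  s0 
   s3   s3  s4 
 * s4   s5  s6 
   s5   s3  s6 
   s6   s5  s6 
(> = start, * = accepting)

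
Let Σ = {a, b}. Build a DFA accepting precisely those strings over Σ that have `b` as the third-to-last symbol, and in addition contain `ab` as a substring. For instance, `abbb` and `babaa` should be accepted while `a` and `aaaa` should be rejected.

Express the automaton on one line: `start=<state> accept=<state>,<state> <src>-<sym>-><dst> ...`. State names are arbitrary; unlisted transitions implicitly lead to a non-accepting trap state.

Handle the two conditions separately and then intersect. One (15 states) tracks the last 3 symbols read; the other (3 states) tracks whether and how much of `ab` has been seen. Each combined state is a pair, one component from each; accept when both components accept. Minimizing collapses redundant product states.
11 states suffice.
          a    b  
>  q0     q1   q2 
   q1     q1   q3 
   q2     q4   q2 
   q3     q5   q6 
   q4     q1   q7 
   q5     q8   q7 
   q6     q9  q10 
 * q7     q5   q6 
 * q8     q1   q3 
 * q9     q8   q7 
 * q10    q9  q10 
(> = start, * = accepting)

start=q0 accept=q7,q8,q9,q10 q0-a->q1 q0-b->q2 q1-a->q1 q1-b->q3 q2-a->q4 q2-b->q2 q3-a->q5 q3-b->q6 q4-a->q1 q4-b->q7 q5-a->q8 q5-b->q7 q6-a->q9 q6-b->q10 q7-a->q5 q7-b->q6 q8-a->q1 q8-b->q3 q9-a->q8 q9-b->q7 q10-a->q9 q10-b->q10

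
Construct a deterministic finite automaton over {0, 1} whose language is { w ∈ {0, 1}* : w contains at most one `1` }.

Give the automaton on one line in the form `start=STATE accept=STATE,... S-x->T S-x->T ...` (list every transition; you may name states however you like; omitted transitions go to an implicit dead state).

Only the number of `1`s matters, and only up to 2. Make a chain q0 → q1 → q2 advanced by each `1` (with q2 absorbing); every other symbol self-loops. The accepting set is {q0, q1}.
        0   1  
>* q0   q0  q1 
 * q1   q1  q2 
   q2   q2  q2 
(> = start, * = accepting)

start=q0 accept=q0,q1 q0-0->q0 q0-1->q1 q1-0->q1 q1-1->q2 q2-0->q2 q2-1->q2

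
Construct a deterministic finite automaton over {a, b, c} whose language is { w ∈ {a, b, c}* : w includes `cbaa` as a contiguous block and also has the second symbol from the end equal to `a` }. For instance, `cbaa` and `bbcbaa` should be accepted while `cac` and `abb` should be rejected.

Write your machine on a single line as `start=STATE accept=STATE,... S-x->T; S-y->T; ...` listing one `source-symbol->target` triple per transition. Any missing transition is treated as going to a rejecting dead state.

Handle the two conditions separately and then intersect. One (5 states) tracks whether and how much of `cbaa` has been seen; the other (13 states) tracks the last 2 symbols read. Each combined state is a pair, one component from each; accept when both components accept. After merging equivalent states the machine shrinks.
With 8 states:
        a   b   c  
>  q0   q0  q0  q1 
   q1   q0  q2  q1 
   q2   q3  q0  q1 
   q3   q4  q0  q1 
 * q4   q4  q5  q5 
 * q5   q6  q7  q7 
   q6   q4  q5  q5 
   q7   q6  q7  q7 
(> = start, * = accepting)

start=q0; accept=q4,q5; q0-a->q0; q0-b->q0; q0-c->q1; q1-a->q0; q1-b->q2; q1-c->q1; q2-a->q3; q2-b->q0; q2-c->q1; q3-a->q4; q3-b->q0; q3-c->q1; q4-a->q4; q4-b->q5; q4-c->q5; q5-a->q6; q5-b->q7; q5-c->q7; q6-a->q4; q6-b->q5; q6-c->q5; q7-a->q6; q7-b->q7; q7-c->q7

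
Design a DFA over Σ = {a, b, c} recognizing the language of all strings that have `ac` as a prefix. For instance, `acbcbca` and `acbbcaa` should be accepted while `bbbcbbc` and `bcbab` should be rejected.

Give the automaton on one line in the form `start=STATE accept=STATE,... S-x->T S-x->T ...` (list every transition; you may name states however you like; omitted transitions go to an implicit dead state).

Walk along `ac` while the input agrees: from S0 take `a` to S1, and so on. Any deviation drops to the rejecting sink S3. Once S2 is reached the prefix is confirmed and every continuation is accepted.
With 4 states:
        a   b   c  
>  S0   S1  S3  S3 
   S1   S3  S3  S2 
 * S2   S2  S2  S2 
   S3   S3  S3  S3 
(> = start, * = accepting)

start=S0 accept=S2 S0-a->S1 S0-b->S3 S0-c->S3 S1-a->S3 S1-b->S3 S1-c->S2 S2-a->S2 S2-b->S2 S2-c->S2 S3-a->S3 S3-b->S3 S3-c->S3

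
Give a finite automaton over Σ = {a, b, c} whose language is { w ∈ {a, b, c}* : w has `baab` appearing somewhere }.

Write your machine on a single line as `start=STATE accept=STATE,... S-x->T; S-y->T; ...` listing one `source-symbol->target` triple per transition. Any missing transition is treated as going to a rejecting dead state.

start=s0; accept=s4; s0-a->s0; s0-b->s1; s0-c->s0; s1-a->s2; s1-b->s1; s1-c->s0; s2-a->s3; s2-b->s1; s2-c->s0; s3-a->s0; s3-b->s4; s3-c->s0; s4-a->s4; s4-b->s4; s4-c->s4

Track how much of `baab` has been matched so far: state s0 is no progress, s4 is the absorbing accept state reached once `baab` has occurred. Intermediate states record partial matches; on a mismatch, fall back to the longest reusable overlap.
5 states suffice.
        a   b   c  
>  s0   s0  s1  s0 
   s1   s2  s1  s0 
   s2   s3  s1  s0 
   s3   s0  s4  s0 
 * s4   s4  s4  s4 
(> = start, * = accepting)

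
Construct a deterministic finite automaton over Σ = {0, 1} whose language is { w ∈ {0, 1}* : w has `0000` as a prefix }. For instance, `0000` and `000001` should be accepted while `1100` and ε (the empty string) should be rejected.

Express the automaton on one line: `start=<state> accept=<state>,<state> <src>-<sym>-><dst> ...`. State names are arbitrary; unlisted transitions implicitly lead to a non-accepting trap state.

Check the first 4 symbols one by one: q0 through q3 record how many have matched `0000` so far; any wrong symbol goes to the dead state q5. After all 4 match we enter the accepting sink q4.
With 6 states:
        0   1  
>  q0   q1  q5 
   q1   q2  q5 
   q2   q3  q5 
   q3   q4  q5 
 * q4   q4  q4 
   q5   q5  q5 
(> = start, * = accepting)

start=q0 accept=q4 q0-0->q1 q0-1->q5 q1-0->q2 q1-1->q5 q2-0->q3 q2-1->q5 q3-0->q4 q3-1->q5 q4-0->q4 q4-1->q4 q5-0->q5 q5-1->q5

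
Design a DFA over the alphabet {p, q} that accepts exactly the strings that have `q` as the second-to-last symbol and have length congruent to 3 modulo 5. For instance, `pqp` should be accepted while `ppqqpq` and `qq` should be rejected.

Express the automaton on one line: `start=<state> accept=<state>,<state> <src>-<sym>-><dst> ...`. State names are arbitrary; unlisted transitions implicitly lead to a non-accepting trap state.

start=A accept=F A-p->B A-q->B B-p->C B-q->D C-p->E C-q->E D-p->F D-q->F E-p->G E-q->G F-p->G F-q->G G-p->A G-q->A

Run two small machines in parallel and take their product. The first has 7 states tracking the last 2 symbols read; the second has 5 states tracking the input length modulo 5. A product state is a pair (one from each), accepting exactly when both do. Equivalent product states are then merged.
With 7 states:
       p  q 
>  A   B  B 
   B   C  D 
   C   E  E 
   D   F  F 
   E   G  G 
 * F   G  G 
   G   A  A 
(> = start, * = accepting)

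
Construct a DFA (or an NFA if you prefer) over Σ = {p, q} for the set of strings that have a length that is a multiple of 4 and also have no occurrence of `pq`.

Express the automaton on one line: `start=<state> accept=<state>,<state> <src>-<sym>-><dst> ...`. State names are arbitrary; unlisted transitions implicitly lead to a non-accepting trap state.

Build one automaton per condition and run them in lockstep. The first has 4 states tracking the input length modulo 4; the second has 3 states tracking partial matches of the forbidden pattern `pq`. A product state is a pair (one from each), accepting exactly when both do. Minimizing collapses redundant product states.
9 states suffice.
       p  q 
>* A   B  C 
   B   D  E 
   C   D  F 
   D   G  E 
   E   E  E 
   F   G  H 
   G   I  E 
   H   I  A 
 * I   B  E 
(> = start, * = accepting)

start=A accept=A,I A-p->B A-q->C B-p->D B-q->E C-p->D C-q->F D-p->G D-q->E E-p->E E-q->E F-p->G F-q->H G-p->I G-q->E H-p->I H-q->A I-p->B I-q->E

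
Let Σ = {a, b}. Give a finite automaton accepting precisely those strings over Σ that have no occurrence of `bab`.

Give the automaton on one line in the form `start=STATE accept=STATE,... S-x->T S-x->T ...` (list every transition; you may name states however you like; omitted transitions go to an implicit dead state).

This is the complement of 'contains `bab`'. Use the same substring-matching states — q0 through q3 holding how much of `bab` has just been matched — but flip the accepting set: everything except the trap q3 accepts.
With 4 states:
        a   b  
>* q0   q0  q1 
 * q1   q2  q1 
 * q2   q0  q3 
   q3   q3  q3 
(> = start, * = accepting)

start=q0 accept=q0,q1,q2 q0-a->q0 q0-b->q1 q1-a->q2 q1-b->q1 q2-a->q0 q2-b->q3 q3-a->q3 q3-b->q3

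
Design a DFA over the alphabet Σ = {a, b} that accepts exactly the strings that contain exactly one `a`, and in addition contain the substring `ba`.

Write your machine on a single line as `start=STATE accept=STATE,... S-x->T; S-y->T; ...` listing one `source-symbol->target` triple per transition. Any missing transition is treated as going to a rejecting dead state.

start=s0; accept=s5; s0-a->s1; s0-b->s2; s1-a->s3; s1-b->s4; s2-a->s5; s2-b->s2; s3-a->s3; s3-b->s6; s4-a->s7; s4-b->s4; s5-a->s7; s5-b->s5; s6-a->s7; s6-b->s6; s7-a->s7; s7-b->s7

Build one automaton per condition and run them in lockstep. One (3 states) tracks the count of `a`s, saturating at 2; the other (3 states) tracks whether and how much of `ba` has been seen. Each combined state is a pair, one component from each; accept when both components accept.
        a   b  
>  s0   s1  s2 
   s1   s3  s4 
   s2   s5  s2 
   s3   s3  s6 
   s4   s7  s4 
 * s5   s7  s5 
   s6   s7  s6 
   s7   s7  s7 
(> = start, * = accepting)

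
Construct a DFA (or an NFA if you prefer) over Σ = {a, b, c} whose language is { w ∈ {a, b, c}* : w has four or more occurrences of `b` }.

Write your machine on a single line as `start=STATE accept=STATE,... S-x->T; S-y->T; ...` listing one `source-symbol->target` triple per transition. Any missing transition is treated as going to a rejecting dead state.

Only the number of `b`s matters, and only up to 5. Make a chain S0 → S1 → S2 → S3 → S4 → S5 advanced by each `b` (with S5 absorbing); every other symbol self-loops. The accepting set is {S4, S5}.
With 6 states:
        a   b   c  
>  S0   S0  S1  S0 
   S1   S1  S2  S1 
   S2   S2  S3  S2 
   S3   S3  S4  S3 
 * S4   S4  S5  S4 
 * S5   S5  S5  S5 
(> = start, * = accepting)

start=S0; accept=S4,S5; S0-a->S0; S0-b->S1; S0-c->S0; S1-a->S1; S1-b->S2; S1-c->S1; S2-a->S2; S2-b->S3; S2-c->S2; S3-a->S3; S3-b->S4; S3-c->S3; S4-a->S4; S4-b->S5; S4-c->S4; S5-a->S5; S5-b->S5; S5-c->S5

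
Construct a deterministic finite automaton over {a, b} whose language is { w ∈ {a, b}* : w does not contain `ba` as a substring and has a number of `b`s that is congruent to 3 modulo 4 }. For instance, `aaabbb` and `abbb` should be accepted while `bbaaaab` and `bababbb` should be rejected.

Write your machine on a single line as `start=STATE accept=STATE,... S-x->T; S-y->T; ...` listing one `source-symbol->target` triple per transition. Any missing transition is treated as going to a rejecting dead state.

start=q0; accept=q4; q0-a->q0; q0-b->q1; q1-a->q2; q1-b->q3; q2-a->q2; q2-b->q2; q3-a->q2; q3-b->q4; q4-a->q2; q4-b->q5; q5-a->q2; q5-b->q1

Handle the two conditions separately and then intersect. One (3 states) tracks partial matches of the forbidden pattern `ba`; the other (4 states) tracks the count of `b`s modulo 4. Each combined state is a pair, one component from each; accept when both components accept. Equivalent product states are then merged.
6 states suffice.
        a   b  
>  q0   q0  q1 
   q1   q2  q3 
   q2   q2  q2 
   q3   q2  q4 
 * q4   q2  q5 
   q5   q2  q1 
(> = start, * = accepting)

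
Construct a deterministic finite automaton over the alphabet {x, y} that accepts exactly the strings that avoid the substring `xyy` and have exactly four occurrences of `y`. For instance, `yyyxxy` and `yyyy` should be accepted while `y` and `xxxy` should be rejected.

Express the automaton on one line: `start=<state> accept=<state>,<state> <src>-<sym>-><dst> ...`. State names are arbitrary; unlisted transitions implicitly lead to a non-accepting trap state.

start=A accept=N,P,Q A-x->B A-y->C B-x->B B-y->D C-x->E C-y->F D-x->E D-y->G E-x->E E-y->H F-x->I F-y->J G-x->G G-y->K H-x->I H-y->K I-x->I I-y->L J-x->M J-y->N K-x->K K-y->O L-x->M L-y->O M-x->M M-y->P N-x->Q N-y->R O-x->O O-y->S P-x->Q P-y->S Q-x->Q Q-y->T R-x->U R-y->R S-x->S S-y->S T-x->U T-y->S U-x->U U-y->T

Handle the two conditions separately and then intersect. One (4 states) tracks partial matches of the forbidden pattern `xyy`; the other (6 states) tracks the count of `y`s, saturating at 5. Each combined state is a pair, one component from each; accept when both components accept.
21 states suffice.
       x  y 
>  A   B  C 
   B   B  D 
   C   E  F 
   D   E  G 
   E   E  H 
   F   I  J 
   G   G  K 
   H   I  K 
   I   I  L 
   J   M  N 
   K   K  O 
   L   M  O 
   M   M  P 
 * N   Q  R 
   O   O  S 
 * P   Q  S 
 * Q   Q  T 
   R   U  R 
   S   S  S 
   T   U  S 
   U   U  T 
(> = start, * = accepting)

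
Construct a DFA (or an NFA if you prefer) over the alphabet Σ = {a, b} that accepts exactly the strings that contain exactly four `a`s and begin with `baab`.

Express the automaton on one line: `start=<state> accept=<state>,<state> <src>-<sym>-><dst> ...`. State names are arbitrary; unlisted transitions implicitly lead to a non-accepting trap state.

start=S0 accept=S7 S0-a->S1 S0-b->S2 S1-a->S1 S1-b->S1 S2-a->S3 S2-b->S1 S3-a->S4 S3-b->S1 S4-a->S1 S4-b->S5 S5-a->S6 S5-b->S5 S6-a->S7 S6-b->S6 S7-a->S1 S7-b->S7

Handle the two conditions separately and then intersect. One (6 states) tracks the count of `a`s, saturating at 5; the other (6 states) tracks whether the input so far still matches the prefix `baab`. Each combined state is a pair, one component from each; accept when both components accept. Minimizing collapses redundant product states.
With 8 states:
        a   b  
>  S0   S1  S2 
   S1   S1  S1 
   S2   S3  S1 
   S3   S4  S1 
   S4   S1  S5 
   S5   S6  S5 
   S6   S7  S6 
 * S7   S1  S7 
(> = start, * = accepting)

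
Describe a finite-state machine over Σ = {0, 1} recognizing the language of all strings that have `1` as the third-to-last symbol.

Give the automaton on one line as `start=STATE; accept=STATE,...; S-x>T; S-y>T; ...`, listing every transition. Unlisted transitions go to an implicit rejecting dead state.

A DFA must remember the last 3 symbols (since which symbol is third-to-last isn't known until the input ends). Use one state per possible window of the last ≤3 symbols; accept from those whose window starts with `1`.
A 15-state machine:
          0    1  
>  q0     q1   q2 
   q1     q3   q4 
   q2     q5   q6 
   q3     q7   q8 
   q4     q9  q10 
   q5    q11  q12 
   q6    q13  q14 
   q7     q7   q8 
   q8     q9  q10 
   q9    q11  q12 
   q10   q13  q14 
 * q11    q7   q8 
 * q12    q9  q10 
 * q13   q11  q12 
 * q14   q13  q14 
(> = start, * = accepting)

start=q0; accept=q11,q12,q13,q14; q0-0>q1; q0-1>q2; q1-0>q3; q1-1>q4; q2-0>q5; q2-1>q6; q3-0>q7; q3-1>q8; q4-0>q9; q4-1>q10; q5-0>q11; q5-1>q12; q6-0>q13; q6-1>q14; q7-0>q7; q7-1>q8; q8-0>q9; q8-1>q10; q9-0>q11; q9-1>q12; q10-0>q13; q10-1>q14; q11-0>q7; q11-1>q8; q12-0>q9; q12-1>q10; q13-0>q11; q13-1>q12; q14-0>q13; q14-1>q14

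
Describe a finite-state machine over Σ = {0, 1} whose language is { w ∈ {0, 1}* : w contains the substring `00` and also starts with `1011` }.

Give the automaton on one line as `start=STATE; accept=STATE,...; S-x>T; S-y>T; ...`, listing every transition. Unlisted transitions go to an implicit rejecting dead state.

start=s0; accept=s7; s0-0>s1; s0-1>s2; s1-0>s1; s1-1>s1; s2-0>s3; s2-1>s1; s3-0>s1; s3-1>s4; s4-0>s1; s4-1>s5; s5-0>s6; s5-1>s5; s6-0>s7; s6-1>s5; s7-0>s7; s7-1>s7

Handle the two conditions separately and then intersect. The first has 3 states tracking whether and how much of `00` has been seen; the second has 6 states tracking whether the input so far still matches the prefix `1011`. A product state is a pair (one from each), accepting exactly when both do. Equivalent product states are then merged.
        0   1  
>  s0   s1  s2 
   s1   s1  s1 
   s2   s3  s1 
   s3   s1  s4 
   s4   s1  s5 
   s5   s6  s5 
   s6   s7  s5 
 * s7   s7  s7 
(> = start, * = accepting)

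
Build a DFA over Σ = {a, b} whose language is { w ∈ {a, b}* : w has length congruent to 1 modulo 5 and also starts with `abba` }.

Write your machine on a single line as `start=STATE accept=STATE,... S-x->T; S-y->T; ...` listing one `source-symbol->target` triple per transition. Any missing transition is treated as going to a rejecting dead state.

Run two small machines in parallel and take their product. One (5 states) tracks the input length modulo 5; the other (6 states) tracks whether the input so far still matches the prefix `abba`. Each combined state is a pair, one component from each; accept when both components accept.
          a    b  
>  q0     q1   q2 
   q1     q3   q4 
   q2     q3   q3 
   q3     q5   q5 
   q4     q5   q6 
   q5     q7   q7 
   q6     q8   q7 
   q7     q9   q9 
   q8    q10  q10 
   q9     q2   q2 
   q10   q11  q11 
 * q11   q12  q12 
   q12   q13  q13 
   q13    q8   q8 
(> = start, * = accepting)

start=q0; accept=q11; q0-a->q1; q0-b->q2; q1-a->q3; q1-b->q4; q2-a->q3; q2-b->q3; q3-a->q5; q3-b->q5; q4-a->q5; q4-b->q6; q5-a->q7; q5-b->q7; q6-a->q8; q6-b->q7; q7-a->q9; q7-b->q9; q8-a->q10; q8-b->q10; q9-a->q2; q9-b->q2; q10-a->q11; q10-b->q11; q11-a->q12; q11-b->q12; q12-a->q13; q12-b->q13; q13-a->q8; q13-b->q8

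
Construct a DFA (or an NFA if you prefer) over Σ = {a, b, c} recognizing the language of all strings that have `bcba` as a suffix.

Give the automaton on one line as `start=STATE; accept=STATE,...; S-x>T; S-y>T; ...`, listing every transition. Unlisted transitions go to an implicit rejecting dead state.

Remember how much of `bcba` the current input suffix matches. State q0 means no match yet; q1 means the last symbol is `b`; q2 means the last 2 symbols are `bc`; q3 means the last 3 symbols are `bcb`; q4 means the last 4 symbols are `bcba`. Only q4 accepts. On a mismatch, fall back to the longest proper suffix that is still a prefix of `bcba`.
5 states suffice.
        a   b   c  
>  q0   q0  q1  q0 
   q1   q0  q1  q2 
   q2   q0  q3  q0 
   q3   q4  q1  q2 
 * q4   q0  q1  q0 
(> = start, * = accepting)

start=q0; accept=q4; q0-a>q0; q0-b>q1; q0-c>q0; q1-a>q0; q1-b>q1; q1-c>q2; q2-a>q0; q2-b>q3; q2-c>q0; q3-a>q4; q3-b>q1; q3-c>q2; q4-a>q0; q4-b>q1; q4-c>q0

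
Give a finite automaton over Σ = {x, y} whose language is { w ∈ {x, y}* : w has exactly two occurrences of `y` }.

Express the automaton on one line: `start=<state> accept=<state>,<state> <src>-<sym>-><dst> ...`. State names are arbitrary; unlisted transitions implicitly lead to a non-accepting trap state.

Count `y`s, saturating at 3: states q0 through q2 mean 0 through 2 `y`s seen; q3 means more than 2. Each `y` increments (capped at q3); other symbols loop. Accept from {q2}.
        x   y  
>  q0   q0  q1 
   q1   q1  q2 
 * q2   q2  q3 
   q3   q3  q3 
(> = start, * = accepting)

start=q0 accept=q2 q0-x->q0 q0-y->q1 q1-x->q1 q1-y->q2 q2-x->q2 q2-y->q3 q3-x->q3 q3-y->q3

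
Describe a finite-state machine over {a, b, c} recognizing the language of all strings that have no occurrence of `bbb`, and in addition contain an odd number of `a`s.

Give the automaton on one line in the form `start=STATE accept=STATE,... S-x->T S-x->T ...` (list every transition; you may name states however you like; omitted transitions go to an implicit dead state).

start=s0 accept=s1,s3,s5 s0-a->s1 s0-b->s2 s0-c->s0 s1-a->s0 s1-b->s3 s1-c->s1 s2-a->s1 s2-b->s4 s2-c->s0 s3-a->s0 s3-b->s5 s3-c->s1 s4-a->s1 s4-b->s6 s4-c->s0 s5-a->s0 s5-b->s7 s5-c->s1 s6-a->s7 s6-b->s6 s6-c->s6 s7-a->s6 s7-b->s7 s7-c->s7

Run two small machines in parallel and take their product. The first has 4 states tracking partial matches of the forbidden pattern `bbb`; the second has 2 states tracking the count of `a`s modulo 2. A product state is a pair (one from each), accepting exactly when both do.
With 8 states:
        a   b   c  
>  s0   s1  s2  s0 
 * s1   s0  s3  s1 
   s2   s1  s4  s0 
 * s3   s0  s5  s1 
   s4   s1  s6  s0 
 * s5   s0  s7  s1 
   s6   s7  s6  s6 
   s7   s6  s7  s7 
(> = start, * = accepting)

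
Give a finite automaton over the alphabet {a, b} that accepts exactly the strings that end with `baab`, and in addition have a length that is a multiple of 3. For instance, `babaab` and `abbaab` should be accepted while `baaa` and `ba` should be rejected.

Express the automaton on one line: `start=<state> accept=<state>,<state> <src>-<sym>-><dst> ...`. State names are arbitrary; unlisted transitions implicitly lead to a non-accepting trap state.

Run two small machines in parallel and take their product. One (5 states) tracks how much of the suffix `baab` has currently been matched; the other (3 states) tracks the input length modulo 3. Each combined state is a pair, one component from each; accept when both components accept.
With 15 states:
          a    b  
>  q0     q1   q2 
   q1     q3   q4 
   q2     q5   q4 
   q3     q0   q6 
   q4     q7   q6 
   q5     q8   q6 
   q6     q9   q2 
   q7    q10   q2 
   q8     q1  q11 
   q9    q12   q4 
   q10    q3  q13 
   q11    q5   q4 
   q12    q0  q14 
   q13    q7   q6 
 * q14    q9   q2 
(> = start, * = accepting)

start=q0 accept=q14 q0-a->q1 q0-b->q2 q1-a->q3 q1-b->q4 q2-a->q5 q2-b->q4 q3-a->q0 q3-b->q6 q4-a->q7 q4-b->q6 q5-a->q8 q5-b->q6 q6-a->q9 q6-b->q2 q7-a->q10 q7-b->q2 q8-a->q1 q8-b->q11 q9-a->q12 q9-b->q4 q10-a->q3 q10-b->q13 q11-a->q5 q11-b->q4 q12-a->q0 q12-b->q14 q13-a->q7 q13-b->q6 q14-a->q9 q14-b->q2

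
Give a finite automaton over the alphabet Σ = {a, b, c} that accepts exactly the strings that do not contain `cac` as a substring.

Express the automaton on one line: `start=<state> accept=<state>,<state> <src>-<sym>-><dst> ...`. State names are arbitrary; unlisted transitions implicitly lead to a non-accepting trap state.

start=s0 accept=s0,s1,s2 s0-a->s0 s0-b->s0 s0-c->s1 s1-a->s2 s1-b->s0 s1-c->s1 s2-a->s0 s2-b->s0 s2-c->s3 s3-a->s3 s3-b->s3 s3-c->s3

Track partial matches of the forbidden pattern `cac`. State s3 is a dead state reached once `cac` has occurred; every other state accepts. s0 means no part of `cac` is currently matched.
4 states suffice.
        a   b   c  
>* s0   s0  s0  s1 
 * s1   s2  s0  s1 
 * s2   s0  s0  s3 
   s3   s3  s3  s3 
(> = start, * = accepting)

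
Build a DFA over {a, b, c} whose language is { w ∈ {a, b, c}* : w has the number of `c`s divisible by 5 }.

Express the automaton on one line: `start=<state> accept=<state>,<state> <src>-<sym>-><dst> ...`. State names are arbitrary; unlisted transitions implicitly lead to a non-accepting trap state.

The only thing that matters is how many `c`s have appeared, reduced mod 5. Use one state per residue: q0 for 0, …, q4 for 4. Reading `c` moves to the next residue; anything else stays put. q0 is accepting.
        a   b   c  
>* q0   q0  q0  q1 
   q1   q1  q1  q2 
   q2   q2  q2  q3 
   q3   q3  q3  q4 
   q4   q4  q4  q0 
(> = start, * = accepting)

start=q0 accept=q0 q0-a->q0 q0-b->q0 q0-c->q1 q1-a->q1 q1-b->q1 q1-c->q2 q2-a->q2 q2-b->q2 q2-c->q3 q3-a->q3 q3-b->q3 q3-c->q4 q4-a->q4 q4-b->q4 q4-c->q0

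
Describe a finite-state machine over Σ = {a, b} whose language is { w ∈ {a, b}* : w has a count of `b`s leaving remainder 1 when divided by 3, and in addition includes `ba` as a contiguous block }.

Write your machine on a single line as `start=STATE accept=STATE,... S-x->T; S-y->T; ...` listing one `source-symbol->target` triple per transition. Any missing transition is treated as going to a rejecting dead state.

start=q0; accept=q2; q0-a->q0; q0-b->q1; q1-a->q2; q1-b->q3; q2-a->q2; q2-b->q4; q3-a->q4; q3-b->q5; q4-a->q4; q4-b->q6; q5-a->q6; q5-b->q1; q6-a->q6; q6-b->q2

Run two small machines in parallel and take their product. One (3 states) tracks the count of `b`s modulo 3; the other (3 states) tracks whether and how much of `ba` has been seen. Each combined state is a pair, one component from each; accept when both components accept.
With 7 states:
        a   b  
>  q0   q0  q1 
   q1   q2  q3 
 * q2   q2  q4 
   q3   q4  q5 
   q4   q4  q6 
   q5   q6  q1 
   q6   q6  q2 
(> = start, * = accepting)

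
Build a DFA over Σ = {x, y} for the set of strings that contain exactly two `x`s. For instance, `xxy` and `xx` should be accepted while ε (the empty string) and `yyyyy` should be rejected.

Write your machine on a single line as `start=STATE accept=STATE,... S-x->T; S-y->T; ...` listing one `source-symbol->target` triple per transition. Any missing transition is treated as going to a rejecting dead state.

Count `x`s, saturating at 3: states q0 through q2 mean 0 through 2 `x`s seen; q3 means more than 2. Each `x` increments (capped at q3); other symbols loop. Accept from {q2}.
With 4 states:
        x   y  
>  q0   q1  q0 
   q1   q2  q1 
 * q2   q3  q2 
   q3   q3  q3 
(> = start, * = accepting)

start=q0; accept=q2; q0-x->q1; q0-y->q0; q1-x->q2; q1-y->q1; q2-x->q3; q2-y->q2; q3-x->q3; q3-y->q3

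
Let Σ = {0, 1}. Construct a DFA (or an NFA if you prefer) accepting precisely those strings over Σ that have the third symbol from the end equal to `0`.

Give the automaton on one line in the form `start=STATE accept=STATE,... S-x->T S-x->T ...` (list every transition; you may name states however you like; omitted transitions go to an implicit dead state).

A DFA must remember the last 3 symbols (since which symbol is third-to-last isn't known until the input ends). Use one state per possible window of the last ≤3 symbols; accept from those whose window starts with `0`.
A 15-state machine:
          0    1  
>  q0     q1   q2 
   q1     q3   q4 
   q2     q5   q6 
   q3     q7   q8 
   q4     q9  q10 
   q5    q11  q12 
   q6    q13  q14 
 * q7     q7   q8 
 * q8     q9  q10 
 * q9    q11  q12 
 * q10   q13  q14 
   q11    q7   q8 
   q12    q9  q10 
   q13   q11  q12 
   q14   q13  q14 
(> = start, * = accepting)

start=q0 accept=q7,q8,q9,q10 q0-0->q1 q0-1->q2 q1-0->q3 q1-1->q4 q2-0->q5 q2-1->q6 q3-0->q7 q3-1->q8 q4-0->q9 q4-1->q10 q5-0->q11 q5-1->q12 q6-0->q13 q6-1->q14 q7-0->q7 q7-1->q8 q8-0->q9 q8-1->q10 q9-0->q11 q9-1->q12 q10-0->q13 q10-1->q14 q11-0->q7 q11-1->q8 q12-0->q9 q12-1->q10 q13-0->q11 q13-1->q12 q14-0->q13 q14-1->q14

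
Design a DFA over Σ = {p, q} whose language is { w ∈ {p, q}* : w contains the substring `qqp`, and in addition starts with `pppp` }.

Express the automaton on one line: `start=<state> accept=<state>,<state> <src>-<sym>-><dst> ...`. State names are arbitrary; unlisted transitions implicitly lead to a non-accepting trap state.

Handle the two conditions separately and then intersect. One (4 states) tracks whether and how much of `qqp` has been seen; the other (6 states) tracks whether the input so far still matches the prefix `pppp`. Each combined state is a pair, one component from each; accept when both components accept. After merging equivalent states the machine shrinks.
9 states suffice.
       p  q 
>  A   B  C 
   B   D  C 
   C   C  C 
   D   E  C 
   E   F  C 
   F   F  G 
   G   F  H 
   H   I  H 
 * I   I  I 
(> = start, * = accepting)

start=A accept=I A-p->B A-q->C B-p->D B-q->C C-p->C C-q->C D-p->E D-q->C E-p->F E-q->C F-p->F F-q->G G-p->F G-q->H H-p->I H-q->H I-p->I I-q->I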